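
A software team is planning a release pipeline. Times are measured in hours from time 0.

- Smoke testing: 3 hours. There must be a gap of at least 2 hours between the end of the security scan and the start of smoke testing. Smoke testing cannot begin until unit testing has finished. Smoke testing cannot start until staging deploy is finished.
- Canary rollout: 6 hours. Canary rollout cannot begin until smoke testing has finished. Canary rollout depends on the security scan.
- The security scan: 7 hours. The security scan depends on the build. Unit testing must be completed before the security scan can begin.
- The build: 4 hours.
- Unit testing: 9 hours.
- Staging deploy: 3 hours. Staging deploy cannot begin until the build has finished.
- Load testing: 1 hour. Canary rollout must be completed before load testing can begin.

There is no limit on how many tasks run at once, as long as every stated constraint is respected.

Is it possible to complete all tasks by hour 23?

No

Unit testing has no prerequisites, so it starts at hour 0 and finishes at hour 9.
The build can start immediately at hour 0; it finishes at hour 4.
Staging deploy waits on the build (finishes hour 4), so it starts at hour 4 and finishes at 4 + 3 = hour 7.
The security scan has to wait for the build (finishes hour 4); unit testing (finishes hour 9). The latest of these is hour 9, so the security scan runs hour 9 to 9 + 7 = hour 16.
Smoke testing needs all of the security scan (finishes hour 16, plus 2-hour gap → hour 18); unit testing (finishes hour 9); staging deploy (finishes hour 7). That puts its earliest start at hour 18; it finishes at 18 + 3 = hour 21.
For canary rollout: smoke testing (finishes hour 21); the security scan (finishes hour 16). Taking the maximum gives a start of hour 21, and it finishes at 21 + 6 = hour 27.
Load testing cannot begin until canary rollout (finishes hour 27). It runs from hour 27 to 27 + 1 = hour 28.
The earliest everything can be done is hour 28, which is after the deadline of 23, so it is not possible.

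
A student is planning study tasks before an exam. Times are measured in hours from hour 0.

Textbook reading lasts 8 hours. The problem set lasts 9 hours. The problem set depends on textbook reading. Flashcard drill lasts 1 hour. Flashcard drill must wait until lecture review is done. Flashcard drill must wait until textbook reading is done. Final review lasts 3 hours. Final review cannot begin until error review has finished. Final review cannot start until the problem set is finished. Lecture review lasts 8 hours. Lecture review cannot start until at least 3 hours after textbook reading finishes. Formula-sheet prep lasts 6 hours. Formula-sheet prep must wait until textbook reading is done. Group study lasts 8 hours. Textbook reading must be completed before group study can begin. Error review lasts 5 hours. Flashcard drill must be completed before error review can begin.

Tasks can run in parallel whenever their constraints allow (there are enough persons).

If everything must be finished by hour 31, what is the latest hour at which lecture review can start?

14

Final review has no dependents, so it just needs to finish by hour 31. Starting by 31 − 3 = hour 28 achieves that.
Since final review (must start by hour 28) depends on it, error review must finish by hour 28. Backing off its 5-hour duration gives a latest start of hour 23.
Since error review (must start by hour 23) depends on it, flashcard drill must finish by hour 23. Backing off its 1-hour duration gives a latest start of hour 22.
Since flashcard drill (must start by hour 22) depends on it, lecture review must finish by hour 22. Backing off its 8-hour duration gives a latest start of hour 14.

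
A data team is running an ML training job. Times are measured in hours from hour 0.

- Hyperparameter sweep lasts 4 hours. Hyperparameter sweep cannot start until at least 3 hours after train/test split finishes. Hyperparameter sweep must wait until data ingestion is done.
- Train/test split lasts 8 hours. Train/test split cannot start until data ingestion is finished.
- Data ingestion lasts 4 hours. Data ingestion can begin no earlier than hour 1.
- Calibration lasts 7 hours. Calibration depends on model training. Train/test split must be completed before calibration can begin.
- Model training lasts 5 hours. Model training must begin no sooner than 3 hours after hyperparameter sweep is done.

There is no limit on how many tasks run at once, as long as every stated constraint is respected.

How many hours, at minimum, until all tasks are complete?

35

Data ingestion waits on its own release at hour 1, so it starts at hour 1 and finishes at 1 + 4 = hour 5.
Train/test split cannot begin until data ingestion (finishes hour 5). It runs from hour 5 to 5 + 8 = hour 13.
Hyperparameter sweep has to wait for train/test split (finishes hour 13, plus 3-hour gap → hour 16); data ingestion (finishes hour 5). The latest of these is hour 16, so hyperparameter sweep runs hour 16 to 16 + 4 = hour 20.
After hyperparameter sweep (finishes hour 20, plus 3-hour gap → hour 23), model training can start at hour 23 and finishes at hour 28.
Calibration needs all of model training (finishes hour 28); train/test split (finishes hour 13). That puts its earliest start at hour 28; it finishes at 28 + 7 = hour 35.
All tasks are finished once the last one completes. Finish times: Data ingestion at 5, Train/test split at 13, Hyperparameter sweep at 20, Model training at 28, Calibration at 35. The latest is hour 35.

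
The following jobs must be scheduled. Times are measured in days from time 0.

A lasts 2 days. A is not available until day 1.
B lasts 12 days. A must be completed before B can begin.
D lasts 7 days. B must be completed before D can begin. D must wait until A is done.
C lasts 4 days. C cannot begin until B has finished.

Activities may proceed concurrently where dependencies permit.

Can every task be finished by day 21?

No

A waits on its own release at day 1, so it starts at day 1 and finishes at 1 + 2 = day 3.
After A (finishes day 3), B can start at day 3 and finishes at day 15.
D cannot start until B (finishes day 15); A (finishes day 3). The controlling bound is day 15, so D finishes at 15 + 7 = day 22.
After B (finishes day 15), C can start at day 15 and finishes at day 19.
The earliest everything can be done is day 22, which is after the deadline of 21, so it is not possible.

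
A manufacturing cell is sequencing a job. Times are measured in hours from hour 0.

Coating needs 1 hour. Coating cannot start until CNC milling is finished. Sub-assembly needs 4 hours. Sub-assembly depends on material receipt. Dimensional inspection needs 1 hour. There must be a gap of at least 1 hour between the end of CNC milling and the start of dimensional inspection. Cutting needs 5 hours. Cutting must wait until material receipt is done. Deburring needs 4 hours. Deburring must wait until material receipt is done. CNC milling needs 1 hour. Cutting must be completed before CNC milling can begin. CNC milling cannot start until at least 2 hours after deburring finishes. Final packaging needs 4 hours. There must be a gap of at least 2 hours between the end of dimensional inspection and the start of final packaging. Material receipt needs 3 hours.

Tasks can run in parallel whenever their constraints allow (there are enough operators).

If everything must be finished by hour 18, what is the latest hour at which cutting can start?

4

Final packaging must finish by hour 18; it takes 4 hours, so it must start by 18 − 4 = hour 14.
Dimensional inspection has to be done before final packaging (must start by hour 14, minus 2-hour gap → hour 12). That means finishing by hour 12, i.e. starting by 12 − 1 = hour 11.
Coating must finish by hour 18; it takes 1 hour, so it must start by 18 − 1 = hour 17.
CNC milling has several dependents: dimensional inspection (must start by hour 11, minus 1-hour gap → hour 10); coating (must start by hour 17). The earliest of those limits is hour 10, so CNC milling must start by 10 − 1 = hour 9.
Since CNC milling (must start by hour 9) depends on it, cutting must finish by hour 9. Backing off its 5-hour duration gives a latest start of hour 4.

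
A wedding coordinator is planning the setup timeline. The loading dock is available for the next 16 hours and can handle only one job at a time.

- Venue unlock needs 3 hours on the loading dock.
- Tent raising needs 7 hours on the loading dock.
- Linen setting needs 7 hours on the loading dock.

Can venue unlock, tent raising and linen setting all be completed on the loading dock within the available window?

No

Running back to back, the jobs need 3 + 7 + 7 = 17 hours on the loading dock.
Since 17 > 16, they cannot all fit.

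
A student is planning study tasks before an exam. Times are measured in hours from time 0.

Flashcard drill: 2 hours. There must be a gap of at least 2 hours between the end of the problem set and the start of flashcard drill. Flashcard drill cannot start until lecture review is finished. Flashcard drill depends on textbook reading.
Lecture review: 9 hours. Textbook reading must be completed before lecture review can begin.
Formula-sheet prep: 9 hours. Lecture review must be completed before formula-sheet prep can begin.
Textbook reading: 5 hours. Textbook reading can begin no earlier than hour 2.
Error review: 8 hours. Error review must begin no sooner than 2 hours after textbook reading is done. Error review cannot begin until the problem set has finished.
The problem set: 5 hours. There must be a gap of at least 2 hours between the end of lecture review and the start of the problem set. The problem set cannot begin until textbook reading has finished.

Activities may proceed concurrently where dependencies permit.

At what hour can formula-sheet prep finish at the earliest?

25

After its own release at hour 2, textbook reading can start at hour 2 and finishes at hour 7.
After textbook reading (finishes hour 7), lecture review can start at hour 7 and finishes at hour 16.
Formula-sheet prep cannot begin until lecture review (finishes hour 16). It runs from hour 16 to 16 + 9 = hour 25.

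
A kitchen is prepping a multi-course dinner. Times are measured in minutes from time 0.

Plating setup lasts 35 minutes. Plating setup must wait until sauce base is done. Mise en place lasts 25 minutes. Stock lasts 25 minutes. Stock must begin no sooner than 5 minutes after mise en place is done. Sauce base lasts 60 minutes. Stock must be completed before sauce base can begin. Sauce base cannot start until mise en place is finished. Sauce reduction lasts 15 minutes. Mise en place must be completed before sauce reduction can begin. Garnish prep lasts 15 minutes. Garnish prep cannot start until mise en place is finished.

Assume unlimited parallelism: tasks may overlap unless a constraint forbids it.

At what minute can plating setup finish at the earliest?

150

Mise en place has no prerequisites, so it starts at minute 0 and finishes at minute 25.
Stock cannot begin until mise en place (finishes minute 25, plus 5-minute gap → minute 30). It runs from minute 30 to 30 + 25 = minute 55.
Sauce base cannot start until stock (finishes minute 55); mise en place (finishes minute 25). The controlling bound is minute 55, so sauce base finishes at 55 + 60 = minute 115.
Plating setup cannot begin until sauce base (finishes minute 115). It runs from minute 115 to 115 + 35 = minute 150.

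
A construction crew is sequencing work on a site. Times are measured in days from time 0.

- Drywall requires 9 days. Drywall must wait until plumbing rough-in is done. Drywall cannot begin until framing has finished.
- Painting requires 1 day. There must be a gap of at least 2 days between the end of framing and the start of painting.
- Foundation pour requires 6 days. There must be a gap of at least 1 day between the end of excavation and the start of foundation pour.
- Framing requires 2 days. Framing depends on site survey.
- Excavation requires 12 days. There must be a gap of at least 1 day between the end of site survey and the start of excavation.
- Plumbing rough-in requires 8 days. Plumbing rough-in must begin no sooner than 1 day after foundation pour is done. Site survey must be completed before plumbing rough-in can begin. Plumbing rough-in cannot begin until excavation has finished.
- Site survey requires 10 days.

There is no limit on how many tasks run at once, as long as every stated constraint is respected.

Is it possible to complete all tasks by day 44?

Site survey can start immediately at day 0; it finishes at day 10.
Framing waits on site survey (finishes day 10), so it starts at day 10 and finishes at 10 + 2 = day 12.
After framing (finishes day 12, plus 2-day gap → day 14), painting can start at day 14 and finishes at day 15.
Excavation cannot begin until site survey (finishes day 10, plus 1-day gap → day 11). It runs from day 11 to 11 + 12 = day 23.
Foundation pour cannot begin until excavation (finishes day 23, plus 1-day gap → day 24). It runs from day 24 to 24 + 6 = day 30.
Plumbing rough-in needs all of foundation pour (finishes day 30, plus 1-day gap → day 31); site survey (finishes day 10); excavation (finishes day 23). That puts its earliest start at day 31; it finishes at 31 + 8 = day 39.
For drywall: plumbing rough-in (finishes day 39); framing (finishes day 12). Taking the maximum gives a start of day 39, and it finishes at 39 + 9 = day 48.
The earliest everything can be done is day 48, which is after the deadline of 44, so it is not possible.

No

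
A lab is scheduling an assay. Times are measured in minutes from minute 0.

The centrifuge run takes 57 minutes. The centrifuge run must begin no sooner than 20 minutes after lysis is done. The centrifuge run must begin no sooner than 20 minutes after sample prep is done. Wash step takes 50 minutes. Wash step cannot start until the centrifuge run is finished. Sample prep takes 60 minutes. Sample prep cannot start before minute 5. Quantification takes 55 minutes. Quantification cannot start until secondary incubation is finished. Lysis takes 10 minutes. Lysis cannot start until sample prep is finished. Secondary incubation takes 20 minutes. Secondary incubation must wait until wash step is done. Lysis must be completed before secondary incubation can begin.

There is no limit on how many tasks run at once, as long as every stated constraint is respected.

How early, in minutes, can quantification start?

222

After its own release at minute 5, sample prep can start at minute 5 and finishes at minute 65.
After sample prep (finishes minute 65), lysis can start at minute 65 and finishes at minute 75.
The centrifuge run needs all of lysis (finishes minute 75, plus 20-minute gap → minute 95); sample prep (finishes minute 65, plus 20-minute gap → minute 85). That puts its earliest start at minute 95; it finishes at 95 + 57 = minute 152.
After the centrifuge run (finishes minute 152), wash step can start at minute 152 and finishes at minute 202.
Secondary incubation has to wait for wash step (finishes minute 202); lysis (finishes minute 75). The latest of these is minute 202, so secondary incubation runs minute 202 to 202 + 20 = minute 222.
Quantification waits on secondary incubation (finishes minute 222), so the earliest it can start is minute 222.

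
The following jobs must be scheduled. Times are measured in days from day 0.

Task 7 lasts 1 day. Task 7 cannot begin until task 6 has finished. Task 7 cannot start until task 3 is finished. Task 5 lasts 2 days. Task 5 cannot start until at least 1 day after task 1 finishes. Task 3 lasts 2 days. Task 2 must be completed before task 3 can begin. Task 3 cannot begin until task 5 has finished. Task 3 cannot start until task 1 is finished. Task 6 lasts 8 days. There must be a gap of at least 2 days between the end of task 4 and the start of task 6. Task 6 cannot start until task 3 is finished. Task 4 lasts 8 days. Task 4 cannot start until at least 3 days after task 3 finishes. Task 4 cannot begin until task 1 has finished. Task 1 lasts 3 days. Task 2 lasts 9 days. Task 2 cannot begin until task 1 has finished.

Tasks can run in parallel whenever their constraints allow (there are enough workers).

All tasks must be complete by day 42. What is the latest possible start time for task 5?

Nothing follows task 7; the deadline of day 42 is its only limit. It must start by 42 − 1 = day 41.
Task 6 feeds into task 7 (must start by day 41); so task 6 must finish by day 41 and therefore start by day 33.
Task 4 must finish before task 6 (must start by day 33, minus 2-day gap → day 31). With an 8-day duration, task 4 must start by 31 − 8 = day 23.
Task 3 feeds task 4 (must start by day 23, minus 3-day gap → day 20); task 6 (must start by day 33); task 7 (must start by day 41). Taking the minimum, task 3 must finish by day 20 and start by 20 − 2 = day 18.
Task 5 feeds into task 3 (must start by day 18); so task 5 must finish by day 18 and therefore start by day 16.

16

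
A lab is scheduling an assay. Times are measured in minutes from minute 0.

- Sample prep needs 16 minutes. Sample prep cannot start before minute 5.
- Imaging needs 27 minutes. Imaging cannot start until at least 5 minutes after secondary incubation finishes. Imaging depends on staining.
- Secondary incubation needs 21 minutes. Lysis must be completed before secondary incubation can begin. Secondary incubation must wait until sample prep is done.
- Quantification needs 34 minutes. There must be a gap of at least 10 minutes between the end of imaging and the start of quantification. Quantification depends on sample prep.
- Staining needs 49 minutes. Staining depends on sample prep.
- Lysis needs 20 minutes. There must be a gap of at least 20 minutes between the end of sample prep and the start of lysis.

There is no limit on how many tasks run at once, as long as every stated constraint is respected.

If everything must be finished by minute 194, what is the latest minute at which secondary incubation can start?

Quantification must finish by minute 194; it takes 34 minutes, so it must start by 194 − 34 = minute 160.
Imaging has to be done before quantification (must start by minute 160, minus 10-minute gap → minute 150). That means finishing by minute 150, i.e. starting by 150 − 27 = minute 123.
Secondary incubation must finish before imaging (must start by minute 123, minus 5-minute gap → minute 118). With a 21-minute duration, secondary incubation must start by 118 − 21 = minute 97.

97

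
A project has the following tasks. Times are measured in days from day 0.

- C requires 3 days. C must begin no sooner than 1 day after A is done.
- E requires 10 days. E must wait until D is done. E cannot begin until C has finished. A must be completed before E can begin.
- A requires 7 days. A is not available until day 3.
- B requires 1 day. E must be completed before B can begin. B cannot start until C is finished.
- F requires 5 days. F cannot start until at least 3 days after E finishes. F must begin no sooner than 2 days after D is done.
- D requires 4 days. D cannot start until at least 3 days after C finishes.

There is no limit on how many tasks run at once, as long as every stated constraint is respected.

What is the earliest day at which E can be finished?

A cannot begin until its own release at day 3. It runs from day 3 to 3 + 7 = day 10.
After A (finishes day 10, plus 1-day gap → day 11), C can start at day 11 and finishes at day 14.
D waits on C (finishes day 14, plus 3-day gap → day 17), so it starts at day 17 and finishes at 17 + 4 = day 21.
E cannot start until D (finishes day 21); C (finishes day 14); A (finishes day 10). The controlling bound is day 21, so E finishes at 21 + 10 = day 31.

31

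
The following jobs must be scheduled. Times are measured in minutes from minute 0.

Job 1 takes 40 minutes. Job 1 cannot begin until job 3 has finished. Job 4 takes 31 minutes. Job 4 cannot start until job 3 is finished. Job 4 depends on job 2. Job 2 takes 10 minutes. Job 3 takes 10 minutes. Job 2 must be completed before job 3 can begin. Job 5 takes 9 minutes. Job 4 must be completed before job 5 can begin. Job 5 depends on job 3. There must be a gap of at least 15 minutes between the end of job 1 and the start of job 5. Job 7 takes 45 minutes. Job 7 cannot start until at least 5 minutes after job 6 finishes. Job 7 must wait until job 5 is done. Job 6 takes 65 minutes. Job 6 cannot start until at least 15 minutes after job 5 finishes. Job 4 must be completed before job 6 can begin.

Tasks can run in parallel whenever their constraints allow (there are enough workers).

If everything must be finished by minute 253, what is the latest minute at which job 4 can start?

83

Nothing follows job 7; the deadline of minute 253 is its only limit. It must start by 253 − 45 = minute 208.
Job 6 feeds into job 7 (must start by minute 208, minus 5-minute gap → minute 203); so job 6 must finish by minute 203 and therefore start by minute 138.
Job 5 must finish in time for job 6 (must start by minute 138, minus 15-minute gap → minute 123); job 7 (must start by minute 208). The tightest is minute 123, so job 5 must start by 123 − 9 = minute 114.
Job 4 must finish in time for job 5 (must start by minute 114); job 6 (must start by minute 138). The tightest is minute 114, so job 4 must start by 114 − 31 = minute 83.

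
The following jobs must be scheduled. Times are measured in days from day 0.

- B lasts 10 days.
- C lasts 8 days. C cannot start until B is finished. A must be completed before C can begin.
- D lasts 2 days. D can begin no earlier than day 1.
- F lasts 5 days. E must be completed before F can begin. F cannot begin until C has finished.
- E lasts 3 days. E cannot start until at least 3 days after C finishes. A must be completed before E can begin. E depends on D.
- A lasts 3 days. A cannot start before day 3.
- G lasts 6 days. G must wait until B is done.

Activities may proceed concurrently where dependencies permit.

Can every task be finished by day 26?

No

D cannot begin until its own release at day 1. It runs from day 1 to 1 + 2 = day 3.
B can start immediately at day 0; it finishes at day 10.
G waits on B (finishes day 10), so it starts at day 10 and finishes at 10 + 6 = day 16.
A waits on its own release at day 3, so it starts at day 3 and finishes at 3 + 3 = day 6.
C has to wait for B (finishes day 10); A (finishes day 6). The latest of these is day 10, so C runs day 10 to 10 + 8 = day 18.
E has to wait for C (finishes day 18, plus 3-day gap → day 21); A (finishes day 6); D (finishes day 3). The latest of these is day 21, so E runs day 21 to 21 + 3 = day 24.
F has to wait for E (finishes day 24); C (finishes day 18). The latest of these is day 24, so F runs day 24 to 24 + 5 = day 29.
The earliest everything can be done is day 29, which is after the deadline of 26, so it is not possible.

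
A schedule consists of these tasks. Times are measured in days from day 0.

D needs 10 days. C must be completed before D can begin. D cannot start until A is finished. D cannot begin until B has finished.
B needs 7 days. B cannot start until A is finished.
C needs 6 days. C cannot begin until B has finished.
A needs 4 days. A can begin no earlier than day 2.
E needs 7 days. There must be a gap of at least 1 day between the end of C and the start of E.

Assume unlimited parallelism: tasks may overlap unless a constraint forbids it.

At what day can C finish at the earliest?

A cannot begin until its own release at day 2. It runs from day 2 to 2 + 4 = day 6.
B cannot begin until A (finishes day 6). It runs from day 6 to 6 + 7 = day 13.
After B (finishes day 13), C can start at day 13 and finishes at day 19.

19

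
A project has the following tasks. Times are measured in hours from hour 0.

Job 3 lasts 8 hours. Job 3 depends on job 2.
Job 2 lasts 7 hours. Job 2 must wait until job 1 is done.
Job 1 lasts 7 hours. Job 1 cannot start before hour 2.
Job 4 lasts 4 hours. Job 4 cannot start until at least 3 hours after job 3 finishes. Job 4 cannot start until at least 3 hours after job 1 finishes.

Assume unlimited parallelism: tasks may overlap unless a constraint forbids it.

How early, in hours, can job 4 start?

27

Job 1 waits on its own release at hour 2, so it starts at hour 2 and finishes at 2 + 7 = hour 9.
After job 1 (finishes hour 9), job 2 can start at hour 9 and finishes at hour 16.
Job 3 waits on job 2 (finishes hour 16), so it starts at hour 16 and finishes at 16 + 8 = hour 24.
Job 4 waits on job 3 (finishes hour 24, plus 3-hour gap → hour 27); job 1 (finishes hour 9, plus 3-hour gap → hour 12). The latest of these is hour 27, which is the earliest job 4 can start.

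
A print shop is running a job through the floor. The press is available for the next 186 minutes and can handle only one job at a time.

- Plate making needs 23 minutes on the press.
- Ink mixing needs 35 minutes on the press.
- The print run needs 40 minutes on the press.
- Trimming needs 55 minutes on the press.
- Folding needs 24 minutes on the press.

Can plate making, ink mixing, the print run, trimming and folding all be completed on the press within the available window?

Running back to back, the jobs need 23 + 35 + 40 + 55 + 24 = 177 minutes on the press.
Since 177 ≤ 186, they fit within the window.

Yes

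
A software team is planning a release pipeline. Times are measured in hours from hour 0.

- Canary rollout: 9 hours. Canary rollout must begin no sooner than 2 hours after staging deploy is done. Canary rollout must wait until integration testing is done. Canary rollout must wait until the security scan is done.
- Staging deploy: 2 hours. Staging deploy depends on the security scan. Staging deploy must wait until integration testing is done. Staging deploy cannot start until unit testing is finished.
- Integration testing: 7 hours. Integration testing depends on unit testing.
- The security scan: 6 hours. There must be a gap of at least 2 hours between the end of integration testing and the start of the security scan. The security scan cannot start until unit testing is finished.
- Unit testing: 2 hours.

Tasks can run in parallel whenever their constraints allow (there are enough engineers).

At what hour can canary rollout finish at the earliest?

30

Nothing blocks unit testing, so it runs from hour 0 to hour 2.
Integration testing cannot begin until unit testing (finishes hour 2). It runs from hour 2 to 2 + 7 = hour 9.
The security scan needs all of integration testing (finishes hour 9, plus 2-hour gap → hour 11); unit testing (finishes hour 2). That puts its earliest start at hour 11; it finishes at 11 + 6 = hour 17.
Staging deploy has to wait for the security scan (finishes hour 17); integration testing (finishes hour 9); unit testing (finishes hour 2). The latest of these is hour 17, so staging deploy runs hour 17 to 17 + 2 = hour 19.
Canary rollout needs all of staging deploy (finishes hour 19, plus 2-hour gap → hour 21); integration testing (finishes hour 9); the security scan (finishes hour 17). That puts its earliest start at hour 21; it finishes at 21 + 9 = hour 30.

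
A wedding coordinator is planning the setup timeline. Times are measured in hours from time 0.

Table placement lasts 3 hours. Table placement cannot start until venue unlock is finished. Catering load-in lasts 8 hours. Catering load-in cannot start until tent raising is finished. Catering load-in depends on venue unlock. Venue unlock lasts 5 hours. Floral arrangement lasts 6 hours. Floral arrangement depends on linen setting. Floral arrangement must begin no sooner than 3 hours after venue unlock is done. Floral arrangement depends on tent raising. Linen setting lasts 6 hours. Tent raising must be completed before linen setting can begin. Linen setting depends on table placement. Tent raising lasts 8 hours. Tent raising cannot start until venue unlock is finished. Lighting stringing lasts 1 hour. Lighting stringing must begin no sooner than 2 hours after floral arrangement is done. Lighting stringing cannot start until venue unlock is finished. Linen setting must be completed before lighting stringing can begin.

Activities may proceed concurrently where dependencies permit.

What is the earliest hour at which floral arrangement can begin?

Venue unlock has no prerequisites, so it starts at hour 0 and finishes at hour 5.
Table placement cannot begin until venue unlock (finishes hour 5). It runs from hour 5 to 5 + 3 = hour 8.
Tent raising waits on venue unlock (finishes hour 5), so it starts at hour 5 and finishes at 5 + 8 = hour 13.
For linen setting: tent raising (finishes hour 13); table placement (finishes hour 8). Taking the maximum gives a start of hour 13, and it finishes at 13 + 6 = hour 19.
Floral arrangement waits on linen setting (finishes hour 19); venue unlock (finishes hour 5, plus 3-hour gap → hour 8); tent raising (finishes hour 13). The latest of these is hour 19, which is the earliest floral arrangement can start.

19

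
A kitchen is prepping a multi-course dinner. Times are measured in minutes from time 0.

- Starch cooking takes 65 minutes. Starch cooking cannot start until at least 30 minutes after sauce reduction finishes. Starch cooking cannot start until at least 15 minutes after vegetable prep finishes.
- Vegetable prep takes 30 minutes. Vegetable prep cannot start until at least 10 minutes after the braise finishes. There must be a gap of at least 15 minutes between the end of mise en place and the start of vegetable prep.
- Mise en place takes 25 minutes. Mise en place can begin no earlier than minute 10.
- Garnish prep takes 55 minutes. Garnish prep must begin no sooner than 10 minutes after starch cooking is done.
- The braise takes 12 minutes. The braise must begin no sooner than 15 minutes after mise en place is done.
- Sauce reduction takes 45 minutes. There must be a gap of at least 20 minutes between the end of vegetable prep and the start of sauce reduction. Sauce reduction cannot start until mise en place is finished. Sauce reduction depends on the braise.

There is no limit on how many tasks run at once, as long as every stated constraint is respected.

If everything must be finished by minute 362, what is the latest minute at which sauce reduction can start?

Garnish prep must finish by minute 362; it takes 55 minutes, so it must start by 362 − 55 = minute 307.
Starch cooking feeds into garnish prep (must start by minute 307, minus 10-minute gap → minute 297); so starch cooking must finish by minute 297 and therefore start by minute 232.
Sauce reduction feeds into starch cooking (must start by minute 232, minus 30-minute gap → minute 202); so sauce reduction must finish by minute 202 and therefore start by minute 157.

157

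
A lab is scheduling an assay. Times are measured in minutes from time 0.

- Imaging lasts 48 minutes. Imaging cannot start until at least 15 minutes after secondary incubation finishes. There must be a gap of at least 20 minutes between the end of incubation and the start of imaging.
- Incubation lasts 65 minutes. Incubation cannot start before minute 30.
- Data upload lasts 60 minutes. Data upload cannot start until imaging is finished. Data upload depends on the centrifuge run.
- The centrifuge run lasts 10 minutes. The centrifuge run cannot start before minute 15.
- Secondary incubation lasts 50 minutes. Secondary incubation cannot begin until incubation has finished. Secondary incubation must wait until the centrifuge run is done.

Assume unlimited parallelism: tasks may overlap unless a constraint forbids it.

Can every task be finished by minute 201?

No

The centrifuge run waits on its own release at minute 15, so it starts at minute 15 and finishes at 15 + 10 = minute 25.
After its own release at minute 30, incubation can start at minute 30 and finishes at minute 95.
For secondary incubation: incubation (finishes minute 95); the centrifuge run (finishes minute 25). Taking the maximum gives a start of minute 95, and it finishes at 95 + 50 = minute 145.
Imaging has to wait for secondary incubation (finishes minute 145, plus 15-minute gap → minute 160); incubation (finishes minute 95, plus 20-minute gap → minute 115). The latest of these is minute 160, so imaging runs minute 160 to 160 + 48 = minute 208.
Data upload has to wait for imaging (finishes minute 208); the centrifuge run (finishes minute 25). The latest of these is minute 208, so data upload runs minute 208 to 208 + 60 = minute 268.
The earliest everything can be done is minute 268, which is after the deadline of 201, so it is not possible.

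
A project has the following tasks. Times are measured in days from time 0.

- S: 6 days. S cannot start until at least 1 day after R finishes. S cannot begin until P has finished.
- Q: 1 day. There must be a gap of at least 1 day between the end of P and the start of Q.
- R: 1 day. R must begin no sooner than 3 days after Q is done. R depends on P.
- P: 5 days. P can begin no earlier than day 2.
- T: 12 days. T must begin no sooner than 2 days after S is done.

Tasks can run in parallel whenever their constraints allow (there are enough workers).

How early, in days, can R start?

After its own release at day 2, P can start at day 2 and finishes at day 7.
Q cannot begin until P (finishes day 7, plus 1-day gap → day 8). It runs from day 8 to 8 + 1 = day 9.
R waits on Q (finishes day 9, plus 3-day gap → day 12); P (finishes day 7). The latest of these is day 12, which is the earliest R can start.

12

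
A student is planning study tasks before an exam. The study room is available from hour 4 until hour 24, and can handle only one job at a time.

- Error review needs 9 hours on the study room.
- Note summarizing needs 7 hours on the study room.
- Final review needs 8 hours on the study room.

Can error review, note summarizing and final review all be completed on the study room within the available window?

The study room window is 24 − 4 = 20 hours.
Running back to back, the jobs need 9 + 7 + 8 = 24 hours on the study room.
Since 24 > 20, they cannot all fit.

No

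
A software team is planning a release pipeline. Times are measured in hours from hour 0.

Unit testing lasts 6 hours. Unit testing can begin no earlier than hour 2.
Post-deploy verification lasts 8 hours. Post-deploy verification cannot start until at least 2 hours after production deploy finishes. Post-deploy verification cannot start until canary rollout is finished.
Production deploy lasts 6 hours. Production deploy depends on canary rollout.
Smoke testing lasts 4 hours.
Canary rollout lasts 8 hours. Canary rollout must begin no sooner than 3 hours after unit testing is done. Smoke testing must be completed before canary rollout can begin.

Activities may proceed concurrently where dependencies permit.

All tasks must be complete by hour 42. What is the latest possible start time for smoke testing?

To finish by hour 42, post-deploy verification (duration 8) must start no later than hour 34.
Production deploy must finish before post-deploy verification (must start by hour 34, minus 2-hour gap → hour 32). With a 6-hour duration, production deploy must start by 32 − 6 = hour 26.
Canary rollout has several dependents: production deploy (must start by hour 26); post-deploy verification (must start by hour 34). The earliest of those limits is hour 26, so canary rollout must start by 26 − 8 = hour 18.
Smoke testing must finish before canary rollout (must start by hour 18). With a 4-hour duration, smoke testing must start by 18 − 4 = hour 14.

14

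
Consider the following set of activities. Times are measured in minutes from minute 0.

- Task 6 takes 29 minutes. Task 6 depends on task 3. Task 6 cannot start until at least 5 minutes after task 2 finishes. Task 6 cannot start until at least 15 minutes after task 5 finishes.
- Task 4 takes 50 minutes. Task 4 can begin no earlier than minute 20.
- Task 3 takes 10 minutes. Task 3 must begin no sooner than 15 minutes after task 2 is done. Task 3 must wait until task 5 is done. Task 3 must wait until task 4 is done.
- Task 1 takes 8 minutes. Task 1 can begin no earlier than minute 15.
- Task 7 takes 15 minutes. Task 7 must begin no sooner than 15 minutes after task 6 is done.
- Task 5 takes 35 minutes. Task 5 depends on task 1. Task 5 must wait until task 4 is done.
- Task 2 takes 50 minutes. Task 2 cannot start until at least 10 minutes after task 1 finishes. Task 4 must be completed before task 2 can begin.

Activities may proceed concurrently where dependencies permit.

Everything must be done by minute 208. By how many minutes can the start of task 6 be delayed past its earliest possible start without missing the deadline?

After its own release at minute 20, task 4 can start at minute 20 and finishes at minute 70.
After its own release at minute 15, task 1 can start at minute 15 and finishes at minute 23.
Task 5 cannot start until task 1 (finishes minute 23); task 4 (finishes minute 70). The controlling bound is minute 70, so task 5 finishes at 70 + 35 = minute 105.
Task 2 has to wait for task 1 (finishes minute 23, plus 10-minute gap → minute 33); task 4 (finishes minute 70). The latest of these is minute 70, so task 2 runs minute 70 to 70 + 50 = minute 120.
Task 3 needs all of task 2 (finishes minute 120, plus 15-minute gap → minute 135); task 5 (finishes minute 105); task 4 (finishes minute 70). That puts its earliest start at minute 135; it finishes at 135 + 10 = minute 145.
For task 6: task 3 (finishes minute 145); task 2 (finishes minute 120, plus 5-minute gap → minute 125); task 5 (finishes minute 105, plus 15-minute gap → minute 120). Taking the maximum gives a start of minute 145, and it finishes at 145 + 29 = minute 174.

Working backward from the deadline:
To finish by minute 208, task 7 (duration 15) must start no later than minute 193.
Task 6 has to be done before task 7 (must start by minute 193, minus 15-minute gap → minute 178). That means finishing by minute 178, i.e. starting by 178 − 29 = minute 149.
So task 6 can start as early as minute 145 and as late as minute 149, giving 149 − 145 = 4 minutes of slack.

4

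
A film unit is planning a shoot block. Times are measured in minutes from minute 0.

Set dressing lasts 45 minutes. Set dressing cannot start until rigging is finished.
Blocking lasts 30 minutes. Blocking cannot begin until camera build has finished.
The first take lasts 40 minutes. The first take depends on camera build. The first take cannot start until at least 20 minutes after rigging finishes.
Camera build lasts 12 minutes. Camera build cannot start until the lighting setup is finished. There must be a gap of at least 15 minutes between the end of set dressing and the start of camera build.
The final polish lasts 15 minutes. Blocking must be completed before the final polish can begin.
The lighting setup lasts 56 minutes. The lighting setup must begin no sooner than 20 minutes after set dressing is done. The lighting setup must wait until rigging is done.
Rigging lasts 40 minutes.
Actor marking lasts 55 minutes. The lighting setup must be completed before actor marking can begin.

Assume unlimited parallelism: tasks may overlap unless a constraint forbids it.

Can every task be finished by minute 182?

Nothing blocks rigging, so it runs from minute 0 to minute 40.
After rigging (finishes minute 40), set dressing can start at minute 40 and finishes at minute 85.
The lighting setup cannot start until set dressing (finishes minute 85, plus 20-minute gap → minute 105); rigging (finishes minute 40). The controlling bound is minute 105, so the lighting setup finishes at 105 + 56 = minute 161.
After the lighting setup (finishes minute 161), actor marking can start at minute 161 and finishes at minute 216.
For camera build: the lighting setup (finishes minute 161); set dressing (finishes minute 85, plus 15-minute gap → minute 100). Taking the maximum gives a start of minute 161, and it finishes at 161 + 12 = minute 173.
The first take cannot start until camera build (finishes minute 173); rigging (finishes minute 40, plus 20-minute gap → minute 60). The controlling bound is minute 173, so the first take finishes at 173 + 40 = minute 213.
Blocking waits on camera build (finishes minute 173), so it starts at minute 173 and finishes at 173 + 30 = minute 203.
The final polish cannot begin until blocking (finishes minute 203). It runs from minute 203 to 203 + 15 = minute 218.
The earliest everything can be done is minute 218, which is after the deadline of 182, so it is not possible.

No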